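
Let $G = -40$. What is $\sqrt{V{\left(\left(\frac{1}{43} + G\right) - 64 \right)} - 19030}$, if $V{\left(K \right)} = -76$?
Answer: $i \sqrt{19106} \approx 138.22 i$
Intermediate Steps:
$\sqrt{V{\left(\left(\frac{1}{43} + G\right) - 64 \right)} - 19030} = \sqrt{-76 - 19030} = \sqrt{-19106} = i \sqrt{19106}$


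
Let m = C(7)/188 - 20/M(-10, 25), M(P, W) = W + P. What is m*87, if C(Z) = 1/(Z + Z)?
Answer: -305225/2632 ≈ -115.97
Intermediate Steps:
M(P, W) = P + W
C(Z) = 1/(2*Z)
m = -10525/7896 (m = ((½)/7)/188 - 20/(-10 + 25) = ((½)*(⅐))*(1/188) - 20/15 = (1/14)*(1/188) - 20*1/15 = 1/2632 - 4/3 = -10525/7896 ≈ -1.3330)
m*87 = -10525/7896*87 = -305225/2632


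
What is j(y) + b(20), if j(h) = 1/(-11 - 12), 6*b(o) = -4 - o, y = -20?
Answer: -93/23 ≈ -4.0435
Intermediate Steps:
b(o) = -⅔ - o/6 (b(o) = (-4 - o)/6 = -⅔ - o/6)
j(h) = -1/23 (j(h) = 1/(-23) = -1/23)
j(y) + b(20) = -1/23 + (-⅔ - ⅙*20) = -1/23 + (-⅔ - 10/3) = -1/23 - 4 = -93/23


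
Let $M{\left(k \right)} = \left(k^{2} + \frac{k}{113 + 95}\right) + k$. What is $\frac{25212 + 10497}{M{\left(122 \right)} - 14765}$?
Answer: $\frac{1237912}{8375} \approx 147.81$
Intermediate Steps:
$M{\left(k \right)} = k^{2} + \frac{209 k}{208}$ ($M{\left(k \right)} = \left(k^{2} + \frac{k}{208}\right) + k = k^{2} + \frac{209 k}{208}$)
$\frac{25212 + 10497}{M{\left(122 \right)} - 14765} = \frac{25212 + 10497}{\frac{1}{208} \cdot 122 \left(209 + 208 \cdot 122\right) - 14765} = \frac{35709}{\frac{1}{208} \cdot 122 \left(209 + 25376\right) - 14765} = \frac{35709}{\frac{1}{208} \cdot 122 \cdot 25585 - 14765} = \frac{35709}{\frac{1560685}{104} - 14765} = \frac{35709}{\frac{25125}{104}} = 35709 \cdot \frac{104}{25125} = \frac{1237912}{8375}$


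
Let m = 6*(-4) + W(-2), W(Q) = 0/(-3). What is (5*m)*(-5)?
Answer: 600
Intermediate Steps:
W(Q) = 0 (W(Q) = 0*(-1/3) = 0)
m = -24 (m = 6*(-4) + 0 = -24 + 0 = -24)
(5*m)*(-5) = (5*(-24))*(-5) = -120*(-5) = 600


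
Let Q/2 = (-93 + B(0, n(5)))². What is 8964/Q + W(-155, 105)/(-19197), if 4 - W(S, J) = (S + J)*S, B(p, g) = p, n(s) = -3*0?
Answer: 5668004/6149439 ≈ 0.92171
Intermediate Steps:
n(s) = 0
Q = 17298 (Q = 2*(-93 + 0)² = 2*(-93)² = 2*8649 = 17298)
W(S, J) = 4 - S*(J + S) (W(S, J) = 4 - (S + J)*S = 4 - (J + S)*S = 4 - S*(J + S))
8964/Q + W(-155, 105)/(-19197) = 8964/17298 + (4 - 1*(-155)² - 1*105*(-155))/(-19197) = 8964*(1/17298) + (4 - 1*24025 + 16275)*(-1/19197) = 498/961 + (4 - 24025 + 16275)*(-1/19197) = 498/961 - 7746*(-1/19197) = 498/961 + 2582/6399 = 5668004/6149439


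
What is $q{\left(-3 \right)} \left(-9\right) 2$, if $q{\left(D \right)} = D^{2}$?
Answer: $-162$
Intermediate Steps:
$q{\left(-3 \right)} \left(-9\right) 2 = \left(-3\right)^{2} \left(-9\right) 2 = 9 \left(-9\right) 2 = \left(-81\right) 2 = -162$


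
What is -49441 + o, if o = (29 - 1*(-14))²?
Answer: -47592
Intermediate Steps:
o = 1849 (o = (29 + 14)² = 43² = 1849)
-49441 + o = -49441 + 1849 = -47592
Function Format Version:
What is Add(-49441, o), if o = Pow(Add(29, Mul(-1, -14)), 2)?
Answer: -47592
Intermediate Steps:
o = 1849 (o = Pow(Add(29, 14), 2) = Pow(43, 2) = 1849)
Add(-49441, o) = Add(-49441, 1849) = -47592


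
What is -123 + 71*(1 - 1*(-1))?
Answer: 19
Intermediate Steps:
-123 + 71*(1 - 1*(-1)) = -123 + 71*(1 + 1) = -123 + 71*2 = -123 + 142 = 19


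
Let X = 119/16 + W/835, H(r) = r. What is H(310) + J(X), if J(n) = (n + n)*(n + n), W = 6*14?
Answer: 23975246681/44622400 ≈ 537.29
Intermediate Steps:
W = 84
X = 100709/13360 (X = 119/16 + 84/835 = 100709/13360 ≈ 7.5381)
J(n) = 4*n² (J(n) = (2*n)*(2*n) = 4*n²)
H(310) + J(X) = 310 + 4*(100709/13360)² = 310 + 4*(10142302681/178489600) = 310 + 10142302681/44622400 = 23975246681/44622400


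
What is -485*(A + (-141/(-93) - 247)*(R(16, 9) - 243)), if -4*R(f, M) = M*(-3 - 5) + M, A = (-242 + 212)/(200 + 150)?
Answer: -11742421233/434 ≈ -2.7056e+7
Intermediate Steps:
A = -3/35 (A = -30/350 = -30*1/350 = -3/35 ≈ -0.085714)
R(f, M) = 7*M/4 (R(f, M) = -(M*(-3 - 5) + M)/4 = -(M*(-8) + M)/4 = -(-8*M + M)/4 = -(-7)*M/4 = 7*M/4)
-485*(A + (-141/(-93) - 247)*(R(16, 9) - 243)) = -485*(-3/35 + (-141/(-93) - 247)*((7/4)*9 - 243)) = -485*(-3/35 + (-141*(-1/93) - 247)*(63/4 - 243)) = -485*(-3/35 + (47/31 - 247)*(-909/4)) = -485*(-3/35 - 7610/31*(-909/4)) = -485*(-3/35 + 3458745/62) = -485*121055889/2170 = -11742421233/434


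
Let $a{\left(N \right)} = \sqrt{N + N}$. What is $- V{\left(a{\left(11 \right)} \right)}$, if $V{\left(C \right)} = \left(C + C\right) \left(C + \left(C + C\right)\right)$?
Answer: $-132$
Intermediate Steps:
$a{\left(N \right)} = \sqrt{2} \sqrt{N}$ ($a{\left(N \right)} = \sqrt{2 N} = \sqrt{2} \sqrt{N}$)
$V{\left(C \right)} = 6 C^{2}$ ($V{\left(C \right)} = 2 C \left(C + 2 C\right) = 2 C 3 C = 6 C^{2}$)
$- V{\left(a{\left(11 \right)} \right)} = - 6 \left(\sqrt{2} \sqrt{11}\right)^{2} = - 6 \left(\sqrt{22}\right)^{2} = - 6 \cdot 22 = \left(-1\right) 132 = -132$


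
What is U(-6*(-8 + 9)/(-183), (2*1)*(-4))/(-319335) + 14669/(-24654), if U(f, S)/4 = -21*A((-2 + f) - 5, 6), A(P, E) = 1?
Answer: -1560751393/2624295030 ≈ -0.59473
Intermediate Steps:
U(f, S) = -84 (U(f, S) = 4*(-21*1) = 4*(-21) = -84)
U(-6*(-8 + 9)/(-183), (2*1)*(-4))/(-319335) + 14669/(-24654) = -84/(-319335) + 14669/(-24654) = -84*(-1/319335) + 14669*(-1/24654) = 28/106445 - 14669/24654 = -1560751393/2624295030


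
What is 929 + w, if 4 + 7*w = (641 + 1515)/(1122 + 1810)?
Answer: 4764306/5131 ≈ 928.53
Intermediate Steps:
w = -2393/5131 (w = -4/7 + ((641 + 1515)/(1122 + 1810))/7 = -4/7 + (2156/2932)/7 = -4/7 + (2156*(1/2932))/7 = -4/7 + (⅐)*(539/733) = -4/7 + 77/733 = -2393/5131 ≈ -0.46638)
929 + w = 929 - 2393/5131 = 4764306/5131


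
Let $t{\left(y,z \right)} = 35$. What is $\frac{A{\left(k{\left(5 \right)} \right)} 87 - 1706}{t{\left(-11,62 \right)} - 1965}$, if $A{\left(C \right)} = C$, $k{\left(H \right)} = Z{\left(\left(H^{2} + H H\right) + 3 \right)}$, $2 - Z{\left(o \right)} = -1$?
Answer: $\frac{289}{386} \approx 0.7487$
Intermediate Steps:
$Z{\left(o \right)} = 3$ ($Z{\left(o \right)} = 2 - -1 = 2 + 1 = 3$)
$k{\left(H \right)} = 3$
$\frac{A{\left(k{\left(5 \right)} \right)} 87 - 1706}{t{\left(-11,62 \right)} - 1965} = \frac{3 \cdot 87 - 1706}{35 - 1965} = \frac{261 - 1706}{-1930} = \left(-1445\right) \left(- \frac{1}{1930}\right) = \frac{289}{386}$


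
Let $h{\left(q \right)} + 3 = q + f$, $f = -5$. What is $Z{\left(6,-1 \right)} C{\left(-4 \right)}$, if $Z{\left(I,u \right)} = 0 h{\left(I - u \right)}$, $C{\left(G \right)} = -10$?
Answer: $0$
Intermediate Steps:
$h{\left(q \right)} = -8 + q$ ($h{\left(q \right)} = -3 + \left(q - 5\right) = -3 + \left(-5 + q\right) = -8 + q$)
$Z{\left(I,u \right)} = 0$ ($Z{\left(I,u \right)} = 0 \left(-8 + \left(I - u\right)\right) = 0 \left(-8 + I - u\right) = 0$)
$Z{\left(6,-1 \right)} C{\left(-4 \right)} = 0 \left(-10\right) = 0$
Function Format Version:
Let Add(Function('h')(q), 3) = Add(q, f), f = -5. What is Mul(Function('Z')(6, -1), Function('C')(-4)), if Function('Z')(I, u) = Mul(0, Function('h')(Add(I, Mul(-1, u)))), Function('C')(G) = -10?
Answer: 0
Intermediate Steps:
Function('h')(q) = Add(-8, q) (Function('h')(q) = Add(-3, Add(q, -5)) = Add(-3, Add(-5, q)) = Add(-8, q))
Function('Z')(I, u) = 0 (Function('Z')(I, u) = Mul(0, Add(-8, Add(I, Mul(-1, u)))) = Mul(0, Add(-8, I, Mul(-1, u))) = 0)
Mul(Function('Z')(6, -1), Function('C')(-4)) = Mul(0, -10) = 0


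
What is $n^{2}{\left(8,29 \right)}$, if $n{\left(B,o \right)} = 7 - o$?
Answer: $484$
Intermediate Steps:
$n^{2}{\left(8,29 \right)} = \left(7 - 29\right)^{2} = \left(-22\right)^{2} = 484$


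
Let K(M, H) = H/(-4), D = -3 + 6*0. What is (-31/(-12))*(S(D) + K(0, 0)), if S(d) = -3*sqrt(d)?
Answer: -31*I*sqrt(3)/4 ≈ -13.423*I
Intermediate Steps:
D = -3 (D = -3 + 0 = -3)
K(M, H) = -H/4 (K(M, H) = H*(-1/4) = -H/4)
(-31/(-12))*(S(D) + K(0, 0)) = (-31/(-12))*(-3*I*sqrt(3) - 1/4*0) = (-31*(-1/12))*(-3*I*sqrt(3) + 0) = 31*(-3*I*sqrt(3) + 0)/12 = 31*(-3*I*sqrt(3))/12 = -31*I*sqrt(3)/4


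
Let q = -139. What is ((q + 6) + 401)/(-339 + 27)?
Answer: -67/78 ≈ -0.85897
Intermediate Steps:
((q + 6) + 401)/(-339 + 27) = ((-139 + 6) + 401)/(-339 + 27) = (-133 + 401)/(-312) = 268*(-1/312) = -67/78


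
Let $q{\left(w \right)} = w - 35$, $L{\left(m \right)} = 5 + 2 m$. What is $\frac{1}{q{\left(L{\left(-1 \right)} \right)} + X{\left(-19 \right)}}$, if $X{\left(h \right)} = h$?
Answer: $- \frac{1}{51} \approx -0.019608$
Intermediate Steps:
$q{\left(w \right)} = -35 + w$
$\frac{1}{q{\left(L{\left(-1 \right)} \right)} + X{\left(-19 \right)}} = \frac{1}{\left(-35 + \left(5 + 2 \left(-1\right)\right)\right) - 19} = \frac{1}{\left(-35 + \left(5 - 2\right)\right) - 19} = \frac{1}{\left(-35 + 3\right) - 19} = \frac{1}{-32 - 19} = \frac{1}{-51} = - \frac{1}{51}$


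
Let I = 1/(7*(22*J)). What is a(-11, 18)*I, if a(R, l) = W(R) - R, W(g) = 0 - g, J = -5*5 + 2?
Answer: -1/161 ≈ -0.0062112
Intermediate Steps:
J = -23 (J = -25 + 2 = -23)
W(g) = -g
a(R, l) = -2*R (a(R, l) = -R - R = -2*R)
I = -1/3542 (I = 1/(7*(22*(-23))) = 1/(7*(-506)) = 1/(-3542) = -1/3542 ≈ -0.00028233)
a(-11, 18)*I = -2*(-11)*(-1/3542) = 22*(-1/3542) = -1/161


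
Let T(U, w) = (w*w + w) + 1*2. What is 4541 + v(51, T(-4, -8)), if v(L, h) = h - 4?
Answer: 4595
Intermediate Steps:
T(U, w) = 2 + w + w² (T(U, w) = (w² + w) + 2 = (w + w²) + 2 = 2 + w + w²)
v(L, h) = -4 + h
4541 + v(51, T(-4, -8)) = 4541 + (-4 + (2 - 8 + (-8)²)) = 4541 + (-4 + (2 - 8 + 64)) = 4541 + (-4 + 58) = 4541 + 54 = 4595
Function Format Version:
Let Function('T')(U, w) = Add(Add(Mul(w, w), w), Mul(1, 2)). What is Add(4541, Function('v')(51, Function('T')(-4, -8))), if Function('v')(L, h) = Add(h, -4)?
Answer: 4595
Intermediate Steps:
Function('T')(U, w) = Add(2, w, Pow(w, 2)) (Function('T')(U, w) = Add(Add(Pow(w, 2), w), 2) = Add(Add(w, Pow(w, 2)), 2) = Add(2, w, Pow(w, 2)))
Function('v')(L, h) = Add(-4, h)
Add(4541, Function('v')(51, Function('T')(-4, -8))) = Add(4541, Add(-4, Add(2, -8, Pow(-8, 2)))) = Add(4541, Add(-4, Add(2, -8, 64))) = Add(4541, Add(-4, 58)) = Add(4541, 54) = 4595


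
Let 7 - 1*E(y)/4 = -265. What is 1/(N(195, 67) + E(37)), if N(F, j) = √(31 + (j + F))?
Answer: 1088/1183451 - √293/1183451 ≈ 0.00090488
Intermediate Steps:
E(y) = 1088 (E(y) = 28 - 4*(-265) = 28 + 1060 = 1088)
N(F, j) = √(31 + F + j) (N(F, j) = √(31 + (F + j)) = √(31 + F + j))
1/(N(195, 67) + E(37)) = 1/(√(31 + 195 + 67) + 1088) = 1/(√293 + 1088) = 1/(1088 + √293)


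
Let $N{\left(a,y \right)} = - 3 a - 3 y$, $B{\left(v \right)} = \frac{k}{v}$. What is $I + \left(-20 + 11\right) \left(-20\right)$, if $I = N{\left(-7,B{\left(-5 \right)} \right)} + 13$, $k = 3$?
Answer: $\frac{1079}{5} \approx 215.8$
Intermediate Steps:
$B{\left(v \right)} = \frac{3}{v}$
$I = \frac{179}{5}$ ($I = \left(\left(-3\right) \left(-7\right) - 3 \frac{3}{-5}\right) + 13 = \left(21 - 3 \cdot 3 \left(- \frac{1}{5}\right)\right) + 13 = \left(21 - - \frac{9}{5}\right) + 13 = \left(21 + \frac{9}{5}\right) + 13 = \frac{114}{5} + 13 = \frac{179}{5} \approx 35.8$)
$I + \left(-20 + 11\right) \left(-20\right) = \frac{179}{5} + \left(-20 + 11\right) \left(-20\right) = \frac{179}{5} - -180 = \frac{179}{5} + 180 = \frac{1079}{5}$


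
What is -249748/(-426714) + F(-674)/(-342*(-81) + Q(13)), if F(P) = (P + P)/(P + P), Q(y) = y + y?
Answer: 3462719629/5915962896 ≈ 0.58532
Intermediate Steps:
Q(y) = 2*y
F(P) = 1 (F(P) = (2*P)/((2*P)) = (2*P)*(1/(2*P)) = 1)
-249748/(-426714) + F(-674)/(-342*(-81) + Q(13)) = -249748/(-426714) + 1/(-342*(-81) + 2*13) = -249748*(-1/426714) + 1/(27702 + 26) = 124874/213357 + 1/27728 = 3462719629/5915962896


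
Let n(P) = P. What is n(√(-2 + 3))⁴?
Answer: 1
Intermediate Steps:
n(√(-2 + 3))⁴ = (√(-2 + 3))⁴ = (√1)⁴ = 1⁴ = 1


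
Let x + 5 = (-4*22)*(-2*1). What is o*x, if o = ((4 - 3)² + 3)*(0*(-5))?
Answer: 0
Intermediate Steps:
o = 0 (o = (1² + 3)*0 = (1 + 3)*0 = 4*0 = 0)
x = 171 (x = -5 + (-4*22)*(-2*1) = -5 - 88*(-2) = -5 + 176 = 171)
o*x = 0*171 = 0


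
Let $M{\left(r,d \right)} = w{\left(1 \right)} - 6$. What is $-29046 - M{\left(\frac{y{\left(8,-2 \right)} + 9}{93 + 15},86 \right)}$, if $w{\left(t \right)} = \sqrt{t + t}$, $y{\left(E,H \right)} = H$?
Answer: $-29040 - \sqrt{2} \approx -29041.0$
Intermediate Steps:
$w{\left(t \right)} = \sqrt{2} \sqrt{t}$ ($w{\left(t \right)} = \sqrt{2 t} = \sqrt{2} \sqrt{t}$)
$M{\left(r,d \right)} = -6 + \sqrt{2}$ ($M{\left(r,d \right)} = \sqrt{2} \sqrt{1} - 6 = \sqrt{2} \cdot 1 - 6 = \sqrt{2} - 6 = -6 + \sqrt{2}$)
$-29046 - M{\left(\frac{y{\left(8,-2 \right)} + 9}{93 + 15},86 \right)} = -29046 - \left(-6 + \sqrt{2}\right) = -29046 + \left(6 - \sqrt{2}\right) = -29040 - \sqrt{2}$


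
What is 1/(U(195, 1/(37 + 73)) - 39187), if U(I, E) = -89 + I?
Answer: -1/39081 ≈ -2.5588e-5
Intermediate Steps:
1/(U(195, 1/(37 + 73)) - 39187) = 1/((-89 + 195) - 39187) = 1/(106 - 39187) = 1/(-39081) = -1/39081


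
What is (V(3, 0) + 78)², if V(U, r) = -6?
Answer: 5184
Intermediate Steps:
(V(3, 0) + 78)² = (-6 + 78)² = 72² = 5184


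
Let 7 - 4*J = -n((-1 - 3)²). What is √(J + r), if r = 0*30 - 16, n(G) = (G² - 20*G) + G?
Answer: I*√105/2 ≈ 5.1235*I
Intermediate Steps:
n(G) = G² - 19*G
J = -41/4 (J = 7/4 - (-1)*(-1 - 3)²*(-19 + (-1 - 3)²)/4 = 7/4 - (-1)*(-4)²*(-19 + (-4)²)/4 = 7/4 - (-1)*16*(-19 + 16)/4 = 7/4 - (-1)*16*(-3)/4 = 7/4 - (-1)*(-48)/4 = 7/4 - ¼*48 = 7/4 - 12 = -41/4 ≈ -10.250)
r = -16 (r = 0 - 16 = -16)
√(J + r) = √(-41/4 - 16) = √(-105/4) = I*√105/2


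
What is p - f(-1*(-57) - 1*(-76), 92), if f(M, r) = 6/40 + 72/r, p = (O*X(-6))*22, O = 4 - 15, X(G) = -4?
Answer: 444851/460 ≈ 967.07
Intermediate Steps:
O = -11
p = 968 (p = -11*(-4)*22 = 44*22 = 968)
f(M, r) = 3/20 + 72/r (f(M, r) = 6*(1/40) + 72/r = 3/20 + 72/r)
p - f(-1*(-57) - 1*(-76), 92) = 968 - (3/20 + 72/92) = 968 - (3/20 + 72*(1/92)) = 968 - (3/20 + 18/23) = 968 - 1*429/460 = 968 - 429/460 = 444851/460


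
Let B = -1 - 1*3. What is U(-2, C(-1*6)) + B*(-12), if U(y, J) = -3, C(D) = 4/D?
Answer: 45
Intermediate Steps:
B = -4 (B = -1 - 3 = -4)
U(-2, C(-1*6)) + B*(-12) = -3 - 4*(-12) = -3 + 48 = 45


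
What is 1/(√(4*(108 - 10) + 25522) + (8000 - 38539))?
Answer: -30539/932604607 - √25914/932604607 ≈ -3.2919e-5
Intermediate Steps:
1/(√(4*(108 - 10) + 25522) + (8000 - 38539)) = 1/(√(4*98 + 25522) - 30539) = 1/(√(392 + 25522) - 30539) = 1/(√25914 - 30539) = 1/(-30539 + √25914)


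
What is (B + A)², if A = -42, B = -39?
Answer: 6561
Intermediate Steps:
(B + A)² = (-39 - 42)² = (-81)² = 6561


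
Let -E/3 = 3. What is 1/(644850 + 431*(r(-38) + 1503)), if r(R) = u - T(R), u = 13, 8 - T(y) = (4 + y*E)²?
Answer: 1/52892394 ≈ 1.8906e-8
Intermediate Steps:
E = -9 (E = -3*3 = -9)
T(y) = 8 - (4 - 9*y)² (T(y) = 8 - (4 + y*(-9))² = 8 - (4 - 9*y)²)
r(R) = 5 + (-4 + 9*R)² (r(R) = 13 - (8 - (-4 + 9*R)²) = 13 + (-8 + (-4 + 9*R)²) = 5 + (-4 + 9*R)²)
1/(644850 + 431*(r(-38) + 1503)) = 1/(644850 + 431*((5 + (-4 + 9*(-38))²) + 1503)) = 1/(644850 + 431*((5 + (-4 - 342)²) + 1503)) = 1/(644850 + 431*((5 + (-346)²) + 1503)) = 1/(644850 + 431*((5 + 119716) + 1503)) = 1/(644850 + 431*(119721 + 1503)) = 1/(644850 + 431*121224) = 1/(644850 + 52247544) = 1/52892394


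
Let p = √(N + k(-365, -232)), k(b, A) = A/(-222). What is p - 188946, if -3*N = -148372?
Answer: -188946 + 2*√16927130/37 ≈ -1.8872e+5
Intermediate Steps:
k(b, A) = -A/222 (k(b, A) = A*(-1/222) = -A/222)
N = 148372/3 (N = -⅓*(-148372) = 148372/3 ≈ 49457.)
p = 2*√16927130/37 (p = √(148372/3 - 1/222*(-232)) = √(148372/3 + 116/111) = √(1829960/37) = 2*√16927130/37 ≈ 222.39)
p - 188946 = 2*√16927130/37 - 188946 = -188946 + 2*√16927130/37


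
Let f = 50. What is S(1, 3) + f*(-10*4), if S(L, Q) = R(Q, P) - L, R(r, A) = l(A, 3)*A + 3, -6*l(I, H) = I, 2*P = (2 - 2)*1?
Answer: -1998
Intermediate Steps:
P = 0 (P = ((2 - 2)*1)/2 = (0*1)/2 = (½)*0 = 0)
l(I, H) = -I/6
R(r, A) = 3 - A²/6 (R(r, A) = (-A/6)*A + 3 = -A²/6 + 3 = 3 - A²/6)
S(L, Q) = 3 - L (S(L, Q) = (3 - ⅙*0²) - L = (3 - ⅙*0) - L = (3 + 0) - L = 3 - L)
S(1, 3) + f*(-10*4) = (3 - 1*1) + 50*(-10*4) = (3 - 1) + 50*(-40) = 2 - 2000 = -1998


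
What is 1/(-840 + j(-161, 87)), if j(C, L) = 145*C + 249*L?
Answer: -1/2522 ≈ -0.00039651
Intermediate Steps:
1/(-840 + j(-161, 87)) = 1/(-840 + (145*(-161) + 249*87)) = 1/(-840 + (-23345 + 21663)) = 1/(-840 - 1682) = 1/(-2522) = -1/2522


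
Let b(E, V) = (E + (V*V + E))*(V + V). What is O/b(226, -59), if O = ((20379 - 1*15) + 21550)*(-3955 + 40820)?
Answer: -40662095/12213 ≈ -3329.4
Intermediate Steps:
b(E, V) = 2*V*(V**2 + 2*E) (b(E, V) = (E + (V**2 + E))*(2*V) = (E + (E + V**2))*(2*V) = (V**2 + 2*E)*(2*V) = 2*V*(V**2 + 2*E))
O = 1545159610 (O = ((20379 - 15) + 21550)*36865 = (20364 + 21550)*36865 = 41914*36865 = 1545159610)
O/b(226, -59) = 1545159610/((2*(-59)*((-59)**2 + 2*226))) = 1545159610/((2*(-59)*(3481 + 452))) = 1545159610/((2*(-59)*3933)) = 1545159610/(-464094) = 1545159610*(-1/464094) = -40662095/12213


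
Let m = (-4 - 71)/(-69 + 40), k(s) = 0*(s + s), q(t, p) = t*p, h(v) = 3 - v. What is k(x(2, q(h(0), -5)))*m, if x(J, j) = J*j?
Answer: 0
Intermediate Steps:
q(t, p) = p*t
k(s) = 0 (k(s) = 0*(2*s) = 0)
m = 75/29 (m = -75/(-29) = -75*(-1/29) = 75/29 ≈ 2.5862)
k(x(2, q(h(0), -5)))*m = 0*(75/29) = 0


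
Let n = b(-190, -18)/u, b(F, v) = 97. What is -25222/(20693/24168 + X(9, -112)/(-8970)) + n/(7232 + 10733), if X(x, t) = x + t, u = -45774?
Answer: -749389343626252062343/25780798399687290 ≈ -29068.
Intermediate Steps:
X(x, t) = t + x
n = -97/45774 (n = 97/(-45774) = 97*(-1/45774) = -97/45774 ≈ -0.0021191)
-25222/(20693/24168 + X(9, -112)/(-8970)) + n/(7232 + 10733) = -25222/(20693/24168 + (-112 + 9)/(-8970)) - 97/(45774*(7232 + 10733)) = -25222/(20693*(1/24168) - 103*(-1/8970)) - 97/45774/17965 = -25222/(20693/24168 + 103/8970) - 97/45774*1/17965 = -25222/31350919/36131160 - 97/822329910 = -25222*36131160/31350919 - 97/822329910 = -911300117520/31350919 - 97/822329910 = -749389343626252062343/25780798399687290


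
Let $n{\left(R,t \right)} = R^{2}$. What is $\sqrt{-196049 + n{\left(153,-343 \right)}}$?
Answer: $4 i \sqrt{10790} \approx 415.5 i$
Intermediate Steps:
$\sqrt{-196049 + n{\left(153,-343 \right)}} = \sqrt{-196049 + 153^{2}} = \sqrt{-196049 + 23409} = \sqrt{-172640} = 4 i \sqrt{10790}$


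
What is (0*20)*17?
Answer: 0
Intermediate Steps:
(0*20)*17 = 0*17 = 0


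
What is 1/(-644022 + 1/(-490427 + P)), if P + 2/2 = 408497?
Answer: -81931/52765366483 ≈ -1.5527e-6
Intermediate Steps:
P = 408496 (P = -1 + 408497 = 408496)
1/(-644022 + 1/(-490427 + P)) = 1/(-644022 + 1/(-490427 + 408496)) = 1/(-644022 + 1/(-81931)) = 1/(-644022 - 1/81931) = 1/(-52765366483/81931) = -81931/52765366483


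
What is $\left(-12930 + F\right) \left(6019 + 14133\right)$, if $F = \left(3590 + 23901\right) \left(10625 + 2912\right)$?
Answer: $7499218916024$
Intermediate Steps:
$F = 372145667$ ($F = 27491 \cdot 13537 = 372145667$)
$\left(-12930 + F\right) \left(6019 + 14133\right) = \left(-12930 + 372145667\right) \left(6019 + 14133\right) = 372132737 \cdot 20152 = 7499218916024$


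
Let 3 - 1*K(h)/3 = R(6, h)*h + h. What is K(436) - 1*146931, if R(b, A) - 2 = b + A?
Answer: -728982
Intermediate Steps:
R(b, A) = 2 + A + b (R(b, A) = 2 + (b + A) = 2 + (A + b) = 2 + A + b)
K(h) = 9 - 3*h - 3*h*(8 + h) (K(h) = 9 - 3*((2 + h + 6)*h + h) = 9 - 3*((8 + h)*h + h) = 9 - 3*(h*(8 + h) + h) = 9 - 3*(h + h*(8 + h)) = 9 + (-3*h - 3*h*(8 + h)) = 9 - 3*h - 3*h*(8 + h))
K(436) - 1*146931 = (9 - 3*436 - 3*436*(8 + 436)) - 1*146931 = (9 - 1308 - 3*436*444) - 146931 = (9 - 1308 - 580752) - 146931 = -582051 - 146931 = -728982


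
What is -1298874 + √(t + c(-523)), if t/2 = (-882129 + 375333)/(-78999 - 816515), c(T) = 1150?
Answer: -1298874 + √230786202162922/447757 ≈ -1.2988e+6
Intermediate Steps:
t = 506796/447757 (t = 2*((-882129 + 375333)/(-78999 - 816515)) = 2*(-506796/(-895514)) = 2*(-506796*(-1/895514)) = 2*(253398/447757) = 506796/447757 ≈ 1.1319)
-1298874 + √(t + c(-523)) = -1298874 + √(506796/447757 + 1150) = -1298874 + √(515427346/447757) = -1298874 + √230786202162922/447757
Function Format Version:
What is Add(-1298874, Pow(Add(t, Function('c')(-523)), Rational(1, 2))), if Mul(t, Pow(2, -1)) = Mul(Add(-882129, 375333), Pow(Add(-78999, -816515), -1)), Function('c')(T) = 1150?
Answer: Add(-1298874, Mul(Rational(1, 447757), Pow(230786202162922, Rational(1, 2)))) ≈ -1.2988e+6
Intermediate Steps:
t = Rational(506796, 447757) (t = Mul(2, Mul(Add(-882129, 375333), Pow(Add(-78999, -816515), -1))) = Mul(2, Mul(-506796, Pow(-895514, -1))) = Mul(2, Mul(-506796, Rational(-1, 895514))) = Mul(2, Rational(253398, 447757)) = Rational(506796, 447757) ≈ 1.1319)
Add(-1298874, Pow(Add(t, Function('c')(-523)), Rational(1, 2))) = Add(-1298874, Pow(Add(Rational(506796, 447757), 1150), Rational(1, 2))) = Add(-1298874, Pow(Rational(515427346, 447757), Rational(1, 2))) = Add(-1298874, Mul(Rational(1, 447757), Pow(230786202162922, Rational(1, 2))))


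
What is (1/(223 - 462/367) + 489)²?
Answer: 1583617988911204/6622541641 ≈ 2.3913e+5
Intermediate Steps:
(1/(223 - 462/367) + 489)² = (1/(81379/367) + 489)² = (367/81379 + 489)² = (39794698/81379)² = 1583617988911204/6622541641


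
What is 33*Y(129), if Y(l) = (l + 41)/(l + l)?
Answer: 935/43 ≈ 21.744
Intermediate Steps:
Y(l) = (41 + l)/(2*l) (Y(l) = (41 + l)/((2*l)) = (41 + l)*(1/(2*l)) = (41 + l)/(2*l))
33*Y(129) = 33*((1/2)*(41 + 129)/129) = 33*((1/2)*(1/129)*170) = 33*(85/129) = 935/43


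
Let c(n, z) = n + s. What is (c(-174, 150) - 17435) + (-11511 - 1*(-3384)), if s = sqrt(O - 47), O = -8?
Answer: -25736 + I*sqrt(55) ≈ -25736.0 + 7.4162*I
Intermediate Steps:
s = I*sqrt(55) (s = sqrt(-8 - 47) = sqrt(-55) = I*sqrt(55) ≈ 7.4162*I)
c(n, z) = n + I*sqrt(55)
(c(-174, 150) - 17435) + (-11511 - 1*(-3384)) = ((-174 + I*sqrt(55)) - 17435) + (-11511 - 1*(-3384)) = (-17609 + I*sqrt(55)) + (-11511 + 3384) = (-17609 + I*sqrt(55)) - 8127 = -25736 + I*sqrt(55)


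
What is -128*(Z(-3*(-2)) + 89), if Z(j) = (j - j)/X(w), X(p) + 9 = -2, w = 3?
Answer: -11392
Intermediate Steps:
X(p) = -11 (X(p) = -9 - 2 = -11)
Z(j) = 0 (Z(j) = (j - j)/(-11) = 0*(-1/11) = 0)
-128*(Z(-3*(-2)) + 89) = -128*(0 + 89) = -128*89 = -11392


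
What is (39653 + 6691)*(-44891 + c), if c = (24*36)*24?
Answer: -1119439320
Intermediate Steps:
c = 20736 (c = 864*24 = 20736)
(39653 + 6691)*(-44891 + c) = (39653 + 6691)*(-44891 + 20736) = 46344*(-24155) = -1119439320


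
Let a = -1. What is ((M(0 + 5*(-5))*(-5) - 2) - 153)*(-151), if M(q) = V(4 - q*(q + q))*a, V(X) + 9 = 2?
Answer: 28690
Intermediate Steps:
V(X) = -7 (V(X) = -9 + 2 = -7)
M(q) = 7 (M(q) = -7*(-1) = 7)
((M(0 + 5*(-5))*(-5) - 2) - 153)*(-151) = ((7*(-5) - 2) - 153)*(-151) = ((-35 - 2) - 153)*(-151) = (-37 - 153)*(-151) = -190*(-151) = 28690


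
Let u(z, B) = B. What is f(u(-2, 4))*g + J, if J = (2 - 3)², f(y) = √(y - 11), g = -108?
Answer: 1 - 108*I*√7 ≈ 1.0 - 285.74*I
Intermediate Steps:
f(y) = √(-11 + y)
J = 1 (J = (-1)² = 1)
f(u(-2, 4))*g + J = √(-11 + 4)*(-108) + 1 = √(-7)*(-108) + 1 = (I*√7)*(-108) + 1 = -108*I*√7 + 1 = 1 - 108*I*√7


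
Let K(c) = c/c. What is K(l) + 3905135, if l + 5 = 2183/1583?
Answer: 3905136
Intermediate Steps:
l = -5732/1583 (l = -5 + 2183/1583 = -5732/1583 ≈ -3.6210)
K(c) = 1
K(l) + 3905135 = 1 + 3905135 = 3905136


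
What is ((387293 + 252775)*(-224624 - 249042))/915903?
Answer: -101059483096/305301 ≈ -3.3102e+5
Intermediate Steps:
((387293 + 252775)*(-224624 - 249042))/915903 = (640068*(-473666))*(1/915903) = -303178449288*1/915903 = -101059483096/305301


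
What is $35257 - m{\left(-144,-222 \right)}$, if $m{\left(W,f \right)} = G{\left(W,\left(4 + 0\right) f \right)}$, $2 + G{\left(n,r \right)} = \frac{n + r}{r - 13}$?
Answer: $\frac{31767327}{901} \approx 35258.0$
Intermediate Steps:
$G{\left(n,r \right)} = -2 + \frac{n + r}{-13 + r}$ ($G{\left(n,r \right)} = -2 + \frac{n + r}{r - 13} = -2 + \frac{n + r}{-13 + r}$)
$m{\left(W,f \right)} = \frac{26 + W - 4 f}{-13 + 4 f}$ ($m{\left(W,f \right)} = \frac{26 + W - \left(4 + 0\right) f}{-13 + \left(4 + 0\right) f} = \frac{26 + W - 4 f}{-13 + 4 f}$)
$35257 - m{\left(-144,-222 \right)} = 35257 - \frac{26 - 144 - -888}{-13 + 4 \left(-222\right)} = 35257 - \frac{26 - 144 + 888}{-13 - 888} = 35257 - \frac{1}{-901} \cdot 770 = 35257 - \left(- \frac{1}{901}\right) 770 = 35257 - - \frac{770}{901} = 35257 + \frac{770}{901} = \frac{31767327}{901}$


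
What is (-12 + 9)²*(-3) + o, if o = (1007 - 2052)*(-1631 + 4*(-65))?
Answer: 1976068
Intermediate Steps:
o = 1976095 (o = -1045*(-1631 - 260) = -1045*(-1891) = 1976095)
(-12 + 9)²*(-3) + o = (-12 + 9)²*(-3) + 1976095 = (-3)²*(-3) + 1976095 = 9*(-3) + 1976095 = -27 + 1976095 = 1976068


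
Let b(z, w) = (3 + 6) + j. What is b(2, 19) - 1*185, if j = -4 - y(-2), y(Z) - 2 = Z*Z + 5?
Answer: -191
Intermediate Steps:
y(Z) = 7 + Z² (y(Z) = 2 + (Z*Z + 5) = 2 + (Z² + 5) = 2 + (5 + Z²) = 7 + Z²)
j = -15 (j = -4 - (7 + (-2)²) = -4 - (7 + 4) = -4 - 1*11 = -4 - 11 = -15)
b(z, w) = -6 (b(z, w) = (3 + 6) - 15 = 9 - 15 = -6)
b(2, 19) - 1*185 = -6 - 1*185 = -6 - 185 = -191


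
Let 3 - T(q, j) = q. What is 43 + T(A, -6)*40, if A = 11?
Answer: -277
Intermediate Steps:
T(q, j) = 3 - q
43 + T(A, -6)*40 = 43 + (3 - 1*11)*40 = 43 + (3 - 11)*40 = 43 - 8*40 = 43 - 320 = -277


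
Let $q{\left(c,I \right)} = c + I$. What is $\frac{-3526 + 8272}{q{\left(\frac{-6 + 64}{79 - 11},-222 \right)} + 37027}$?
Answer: $\frac{53788}{417133} \approx 0.12895$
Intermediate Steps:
$q{\left(c,I \right)} = I + c$
$\frac{-3526 + 8272}{q{\left(\frac{-6 + 64}{79 - 11},-222 \right)} + 37027} = \frac{-3526 + 8272}{\left(-222 + \frac{-6 + 64}{79 - 11}\right) + 37027} = \frac{4746}{\left(-222 + \frac{58}{79 - 11}\right) + 37027} = \frac{4746}{\left(-222 + \frac{58}{68}\right) + 37027} = \frac{4746}{\left(-222 + 58 \cdot \frac{1}{68}\right) + 37027} = \frac{4746}{\left(-222 + \frac{29}{34}\right) + 37027} = \frac{4746}{- \frac{7519}{34} + 37027} = \frac{4746}{\frac{1251399}{34}} = 4746 \cdot \frac{34}{1251399} = \frac{53788}{417133}$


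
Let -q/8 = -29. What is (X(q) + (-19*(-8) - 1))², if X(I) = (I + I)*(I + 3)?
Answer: 11922674481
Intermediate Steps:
q = 232 (q = -8*(-29) = 232)
X(I) = 2*I*(3 + I) (X(I) = (2*I)*(3 + I) = 2*I*(3 + I))
(X(q) + (-19*(-8) - 1))² = (2*232*(3 + 232) + (-19*(-8) - 1))² = (2*232*235 + (152 - 1))² = (109040 + 151)² = 109191² = 11922674481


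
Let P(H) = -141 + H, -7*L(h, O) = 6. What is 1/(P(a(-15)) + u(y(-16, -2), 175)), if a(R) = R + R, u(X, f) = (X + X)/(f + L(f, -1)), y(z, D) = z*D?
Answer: -1219/208001 ≈ -0.0058606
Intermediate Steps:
L(h, O) = -6/7 (L(h, O) = -1/7*6 = -6/7)
y(z, D) = D*z
u(X, f) = 2*X/(-6/7 + f) (u(X, f) = (X + X)/(f - 6/7) = (2*X)/(-6/7 + f) = 2*X/(-6/7 + f))
a(R) = 2*R
1/(P(a(-15)) + u(y(-16, -2), 175)) = 1/((-141 + 2*(-15)) + 14*(-2*(-16))/(-6 + 7*175)) = 1/((-141 - 30) + 14*32/(-6 + 1225)) = 1/(-171 + 14*32/1219) = 1/(-171 + 14*32*(1/1219)) = 1/(-171 + 448/1219) = 1/(-208001/1219) = -1219/208001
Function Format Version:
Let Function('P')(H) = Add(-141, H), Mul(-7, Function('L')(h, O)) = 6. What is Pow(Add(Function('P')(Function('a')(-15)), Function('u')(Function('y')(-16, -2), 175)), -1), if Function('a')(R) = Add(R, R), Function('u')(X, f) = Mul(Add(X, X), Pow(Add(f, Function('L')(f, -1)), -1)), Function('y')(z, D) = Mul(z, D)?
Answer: Rational(-1219, 208001) ≈ -0.0058606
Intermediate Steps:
Function('L')(h, O) = Rational(-6, 7) (Function('L')(h, O) = Mul(Rational(-1, 7), 6) = Rational(-6, 7))
Function('y')(z, D) = Mul(D, z)
Function('u')(X, f) = Mul(2, X, Pow(Add(Rational(-6, 7), f), -1)) (Function('u')(X, f) = Mul(Add(X, X), Pow(Add(f, Rational(-6, 7)), -1)) = Mul(Mul(2, X), Pow(Add(Rational(-6, 7), f), -1)) = Mul(2, X, Pow(Add(Rational(-6, 7), f), -1)))
Function('a')(R) = Mul(2, R)
Pow(Add(Function('P')(Function('a')(-15)), Function('u')(Function('y')(-16, -2), 175)), -1) = Pow(Add(Add(-141, Mul(2, -15)), Mul(14, Mul(-2, -16), Pow(Add(-6, Mul(7, 175)), -1))), -1) = Pow(Add(Add(-141, -30), Mul(14, 32, Pow(Add(-6, 1225), -1))), -1) = Pow(Add(-171, Mul(14, 32, Pow(1219, -1))), -1) = Pow(Add(-171, Mul(14, 32, Rational(1, 1219))), -1) = Pow(Add(-171, Rational(448, 1219)), -1) = Pow(Rational(-208001, 1219), -1) = Rational(-1219, 208001)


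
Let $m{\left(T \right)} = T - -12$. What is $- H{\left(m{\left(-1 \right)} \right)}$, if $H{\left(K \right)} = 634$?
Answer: $-634$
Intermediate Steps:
$m{\left(T \right)} = 12 + T$ ($m{\left(T \right)} = T + 12 = 12 + T$)
$- H{\left(m{\left(-1 \right)} \right)} = \left(-1\right) 634 = -634$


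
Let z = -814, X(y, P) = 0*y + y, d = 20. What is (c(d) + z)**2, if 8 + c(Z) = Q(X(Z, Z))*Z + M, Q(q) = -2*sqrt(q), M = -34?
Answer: 764736 + 136960*sqrt(5) ≈ 1.0710e+6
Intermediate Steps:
X(y, P) = y (X(y, P) = 0 + y = y)
c(Z) = -42 - 2*Z**(3/2) (c(Z) = -8 + ((-2*sqrt(Z))*Z - 34) = -8 + (-2*Z**(3/2) - 34) = -8 + (-34 - 2*Z**(3/2)) = -42 - 2*Z**(3/2))
(c(d) + z)**2 = ((-42 - 80*sqrt(5)) - 814)**2 = (-856 - 80*sqrt(5))**2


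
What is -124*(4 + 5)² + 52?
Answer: -9992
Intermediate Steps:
-124*(4 + 5)² + 52 = -124*9² + 52 = -124*81 + 52 = -10044 + 52 = -9992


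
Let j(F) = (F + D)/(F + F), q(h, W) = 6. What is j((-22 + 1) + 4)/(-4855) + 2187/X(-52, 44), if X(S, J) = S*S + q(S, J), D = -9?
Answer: 36093763/44733970 ≈ 0.80685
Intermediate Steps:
X(S, J) = 6 + S² (X(S, J) = S*S + 6 = S² + 6 = 6 + S²)
j(F) = (-9 + F)/(2*F) (j(F) = (F - 9)/(F + F) = (-9 + F)/((2*F)) = (-9 + F)*(1/(2*F)) = (-9 + F)/(2*F))
j((-22 + 1) + 4)/(-4855) + 2187/X(-52, 44) = ((-9 + ((-22 + 1) + 4))/(2*((-22 + 1) + 4)))/(-4855) + 2187/(6 + (-52)²) = ((-9 + (-21 + 4))/(2*(-21 + 4)))*(-1/4855) + 2187/(6 + 2704) = ((½)*(-9 - 17)/(-17))*(-1/4855) + 2187/2710 = ((½)*(-1/17)*(-26))*(-1/4855) + 2187*(1/2710) = (13/17)*(-1/4855) + 2187/2710 = -13/82535 + 2187/2710 = 36093763/44733970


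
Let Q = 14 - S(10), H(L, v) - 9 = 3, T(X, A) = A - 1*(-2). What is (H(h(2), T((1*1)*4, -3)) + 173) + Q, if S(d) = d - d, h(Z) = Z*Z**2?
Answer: 199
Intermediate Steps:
h(Z) = Z**3
T(X, A) = 2 + A (T(X, A) = A + 2 = 2 + A)
S(d) = 0
H(L, v) = 12 (H(L, v) = 9 + 3 = 12)
Q = 14 (Q = 14 - 1*0 = 14 + 0 = 14)
(H(h(2), T((1*1)*4, -3)) + 173) + Q = (12 + 173) + 14 = 185 + 14 = 199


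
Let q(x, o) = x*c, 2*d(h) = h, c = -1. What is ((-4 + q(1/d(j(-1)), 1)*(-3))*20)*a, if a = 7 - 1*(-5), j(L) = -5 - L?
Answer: -1320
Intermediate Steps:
d(h) = h/2
q(x, o) = -x (q(x, o) = x*(-1) = -x)
a = 12 (a = 7 + 5 = 12)
((-4 + q(1/d(j(-1)), 1)*(-3))*20)*a = ((-4 - 1/((-5 - 1*(-1))/2)*(-3))*20)*12 = ((-4 - 1/((-5 + 1)/2)*(-3))*20)*12 = ((-4 - 1/((½)*(-4))*(-3))*20)*12 = ((-4 - 1/(-2)*(-3))*20)*12 = ((-4 - 1*(-½)*(-3))*20)*12 = ((-4 + (½)*(-3))*20)*12 = ((-4 - 3/2)*20)*12 = -11/2*20*12 = -110*12 = -1320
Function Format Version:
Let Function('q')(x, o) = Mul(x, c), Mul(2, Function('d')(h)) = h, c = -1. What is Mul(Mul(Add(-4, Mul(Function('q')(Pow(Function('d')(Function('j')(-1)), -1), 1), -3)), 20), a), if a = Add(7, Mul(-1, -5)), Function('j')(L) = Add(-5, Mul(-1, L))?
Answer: -1320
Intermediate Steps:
Function('d')(h) = Mul(Rational(1, 2), h)
Function('q')(x, o) = Mul(-1, x) (Function('q')(x, o) = Mul(x, -1) = Mul(-1, x))
a = 12 (a = Add(7, 5) = 12)
Mul(Mul(Add(-4, Mul(Function('q')(Pow(Function('d')(Function('j')(-1)), -1), 1), -3)), 20), a) = Mul(Mul(Add(-4, Mul(Mul(-1, Pow(Mul(Rational(1, 2), Add(-5, Mul(-1, -1))), -1)), -3)), 20), 12) = Mul(Mul(Add(-4, Mul(Mul(-1, Pow(Mul(Rational(1, 2), Add(-5, 1)), -1)), -3)), 20), 12) = Mul(Mul(Add(-4, Mul(Mul(-1, Pow(Mul(Rational(1, 2), -4), -1)), -3)), 20), 12) = Mul(Mul(Add(-4, Mul(Mul(-1, Pow(-2, -1)), -3)), 20), 12) = Mul(Mul(Add(-4, Mul(Mul(-1, Rational(-1, 2)), -3)), 20), 12) = Mul(Mul(Add(-4, Mul(Rational(1, 2), -3)), 20), 12) = Mul(Mul(Add(-4, Rational(-3, 2)), 20), 12) = Mul(Mul(Rational(-11, 2), 20), 12) = Mul(-110, 12) = -1320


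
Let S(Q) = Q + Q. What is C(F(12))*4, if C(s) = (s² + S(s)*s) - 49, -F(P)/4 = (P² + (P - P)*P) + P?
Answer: 4672316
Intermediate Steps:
S(Q) = 2*Q
F(P) = -4*P - 4*P² (F(P) = -4*((P² + (P - P)*P) + P) = -4*((P² + 0*P) + P) = -4*((P² + 0) + P) = -4*(P² + P) = -4*(P + P²) = -4*P - 4*P²)
C(s) = -49 + 3*s² (C(s) = (s² + (2*s)*s) - 49 = (s² + 2*s²) - 49 = 3*s² - 49 = -49 + 3*s²)
C(F(12))*4 = (-49 + 3*(-4*12*(1 + 12))²)*4 = (-49 + 3*(-4*12*13)²)*4 = (-49 + 3*(-624)²)*4 = (-49 + 3*389376)*4 = (-49 + 1168128)*4 = 1168079*4 = 4672316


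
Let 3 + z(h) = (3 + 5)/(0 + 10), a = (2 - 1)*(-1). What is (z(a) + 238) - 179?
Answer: 284/5 ≈ 56.800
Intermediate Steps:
a = -1 (a = 1*(-1) = -1)
z(h) = -11/5 (z(h) = -3 + (3 + 5)/(0 + 10) = -3 + 8/10 = -3 + 8*(1/10) = -3 + 4/5 = -11/5)
(z(a) + 238) - 179 = (-11/5 + 238) - 179 = 1179/5 - 179 = 284/5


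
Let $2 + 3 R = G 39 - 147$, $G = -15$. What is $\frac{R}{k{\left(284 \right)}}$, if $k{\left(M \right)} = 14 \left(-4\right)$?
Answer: $\frac{367}{84} \approx 4.369$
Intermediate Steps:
$R = - \frac{734}{3}$ ($R = - \frac{2}{3} + \frac{\left(-15\right) 39 - 147}{3} = - \frac{2}{3} + \frac{-585 - 147}{3} = - \frac{2}{3} + \frac{1}{3} \left(-732\right) = - \frac{2}{3} - 244 = - \frac{734}{3} \approx -244.67$)
$k{\left(M \right)} = -56$
$\frac{R}{k{\left(284 \right)}} = - \frac{734}{3 \left(-56\right)} = \left(- \frac{734}{3}\right) \left(- \frac{1}{56}\right) = \frac{367}{84}$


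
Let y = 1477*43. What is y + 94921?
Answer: 158432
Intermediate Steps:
y = 63511
y + 94921 = 63511 + 94921 = 158432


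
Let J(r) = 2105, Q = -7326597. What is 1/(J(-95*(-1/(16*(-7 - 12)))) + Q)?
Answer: -1/7324492 ≈ -1.3653e-7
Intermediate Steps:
1/(J(-95*(-1/(16*(-7 - 12)))) + Q) = 1/(2105 - 7326597) = 1/(-7324492) = -1/7324492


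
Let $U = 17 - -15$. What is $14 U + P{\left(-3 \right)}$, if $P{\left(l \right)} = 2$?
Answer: $450$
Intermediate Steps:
$U = 32$ ($U = 17 + 15 = 32$)
$14 U + P{\left(-3 \right)} = 14 \cdot 32 + 2 = 448 + 2 = 450$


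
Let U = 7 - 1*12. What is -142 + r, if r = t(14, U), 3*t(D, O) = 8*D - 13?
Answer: -109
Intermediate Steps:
U = -5 (U = 7 - 12 = -5)
t(D, O) = -13/3 + 8*D/3 (t(D, O) = (8*D - 13)/3 = (-13 + 8*D)/3 = -13/3 + 8*D/3)
r = 33 (r = -13/3 + (8/3)*14 = -13/3 + 112/3 = 33)
-142 + r = -142 + 33 = -109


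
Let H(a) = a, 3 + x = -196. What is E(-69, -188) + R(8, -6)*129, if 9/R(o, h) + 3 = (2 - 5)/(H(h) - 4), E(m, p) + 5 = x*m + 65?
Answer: 13361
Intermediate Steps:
x = -199 (x = -3 - 196 = -199)
E(m, p) = 60 - 199*m (E(m, p) = -5 + (-199*m + 65) = -5 + (65 - 199*m) = 60 - 199*m)
R(o, h) = 9/(-3 - 3/(-4 + h)) (R(o, h) = 9/(-3 + (2 - 5)/(h - 4)) = 9/(-3 - 3/(-4 + h)))
E(-69, -188) + R(8, -6)*129 = (60 - 199*(-69)) + (3*(4 - 1*(-6))/(-3 - 6))*129 = (60 + 13731) + (3*(4 + 6)/(-9))*129 = 13791 + (3*(-⅑)*10)*129 = 13791 - 10/3*129 = 13791 - 430 = 13361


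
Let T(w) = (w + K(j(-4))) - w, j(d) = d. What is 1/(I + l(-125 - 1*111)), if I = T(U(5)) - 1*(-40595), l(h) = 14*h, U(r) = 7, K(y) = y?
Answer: 1/37287 ≈ 2.6819e-5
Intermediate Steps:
T(w) = -4 (T(w) = (w - 4) - w = (-4 + w) - w = -4)
I = 40591 (I = -4 - 1*(-40595) = -4 + 40595 = 40591)
1/(I + l(-125 - 1*111)) = 1/(40591 + 14*(-125 - 1*111)) = 1/(40591 + 14*(-125 - 111)) = 1/(40591 + 14*(-236)) = 1/(40591 - 3304) = 1/37287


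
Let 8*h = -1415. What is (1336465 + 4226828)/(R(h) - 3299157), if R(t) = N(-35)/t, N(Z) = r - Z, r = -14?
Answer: -2624019865/1556102441 ≈ -1.6863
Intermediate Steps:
h = -1415/8 (h = (1/8)*(-1415) = -1415/8 ≈ -176.88)
N(Z) = -14 - Z
R(t) = 21/t (R(t) = (-14 - 1*(-35))/t = (-14 + 35)/t = 21/t)
(1336465 + 4226828)/(R(h) - 3299157) = (1336465 + 4226828)/(21/(-1415/8) - 3299157) = 5563293/(21*(-8/1415) - 3299157) = 5563293/(-168/1415 - 3299157) = 5563293/(-4668307323/1415) = 5563293*(-1415/4668307323) = -2624019865/1556102441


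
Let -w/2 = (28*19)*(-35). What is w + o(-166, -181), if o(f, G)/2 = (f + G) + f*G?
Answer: 96638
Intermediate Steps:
o(f, G) = 2*G + 2*f + 2*G*f (o(f, G) = 2*((f + G) + f*G) = 2*((G + f) + G*f) = 2*(G + f + G*f) = 2*G + 2*f + 2*G*f)
w = 37240 (w = -2*28*19*(-35) = -1064*(-35) = -2*(-18620) = 37240)
w + o(-166, -181) = 37240 + (2*(-181) + 2*(-166) + 2*(-181)*(-166)) = 37240 + (-362 - 332 + 60092) = 37240 + 59398 = 96638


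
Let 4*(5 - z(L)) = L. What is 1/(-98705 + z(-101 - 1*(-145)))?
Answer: -1/98711 ≈ -1.0131e-5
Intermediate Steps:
z(L) = 5 - L/4
1/(-98705 + z(-101 - 1*(-145))) = 1/(-98705 + (5 - (-101 - 1*(-145))/4)) = 1/(-98705 + (5 - (-101 + 145)/4)) = 1/(-98705 + (5 - ¼*44)) = 1/(-98705 + (5 - 11)) = 1/(-98705 - 6) = 1/(-98711) = -1/98711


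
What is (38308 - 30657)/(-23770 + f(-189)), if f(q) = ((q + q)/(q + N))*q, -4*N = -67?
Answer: -5271539/16663298 ≈ -0.31636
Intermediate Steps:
N = 67/4 (N = -¼*(-67) = 67/4 ≈ 16.750)
f(q) = 2*q²/(67/4 + q) (f(q) = ((q + q)/(q + 67/4))*q = ((2*q)/(67/4 + q))*q = (2*q/(67/4 + q))*q = 2*q²/(67/4 + q))
(38308 - 30657)/(-23770 + f(-189)) = (38308 - 30657)/(-23770 + 8*(-189)²/(67 + 4*(-189))) = 7651/(-23770 + 8*35721/(67 - 756)) = 7651/(-23770 + 8*35721/(-689)) = 7651/(-23770 + 8*35721*(-1/689)) = 7651/(-23770 - 285768/689) = 7651/(-16663298/689) = 7651*(-689/16663298) = -5271539/16663298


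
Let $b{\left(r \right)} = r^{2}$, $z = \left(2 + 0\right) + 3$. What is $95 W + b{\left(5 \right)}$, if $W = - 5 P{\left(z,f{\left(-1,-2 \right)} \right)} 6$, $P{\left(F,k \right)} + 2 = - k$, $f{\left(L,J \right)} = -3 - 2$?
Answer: $-8525$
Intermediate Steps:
$f{\left(L,J \right)} = -5$
$z = 5$ ($z = 2 + 3 = 5$)
$P{\left(F,k \right)} = -2 - k$
$W = -90$ ($W = - 5 \left(-2 - -5\right) 6 = - 5 \left(-2 + 5\right) 6 = \left(-5\right) 3 \cdot 6 = \left(-15\right) 6 = -90$)
$95 W + b{\left(5 \right)} = 95 \left(-90\right) + 5^{2} = -8550 + 25 = -8525$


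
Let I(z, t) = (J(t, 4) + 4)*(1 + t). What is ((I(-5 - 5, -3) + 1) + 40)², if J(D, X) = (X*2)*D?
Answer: 6561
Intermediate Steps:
J(D, X) = 2*D*X (J(D, X) = (2*X)*D = 2*D*X)
I(z, t) = (1 + t)*(4 + 8*t) (I(z, t) = (2*t*4 + 4)*(1 + t) = (8*t + 4)*(1 + t) = (4 + 8*t)*(1 + t) = (1 + t)*(4 + 8*t))
((I(-5 - 5, -3) + 1) + 40)² = (((4 + 8*(-3)² + 12*(-3)) + 1) + 40)² = (((4 + 8*9 - 36) + 1) + 40)² = (((4 + 72 - 36) + 1) + 40)² = ((40 + 1) + 40)² = (41 + 40)² = 81² = 6561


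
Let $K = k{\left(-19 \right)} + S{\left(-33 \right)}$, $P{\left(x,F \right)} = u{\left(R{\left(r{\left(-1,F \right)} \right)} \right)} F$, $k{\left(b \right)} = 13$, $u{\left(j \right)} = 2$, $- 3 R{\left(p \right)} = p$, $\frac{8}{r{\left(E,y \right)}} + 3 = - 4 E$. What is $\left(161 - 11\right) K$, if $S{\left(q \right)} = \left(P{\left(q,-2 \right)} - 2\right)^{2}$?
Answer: $7350$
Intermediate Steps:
$r{\left(E,y \right)} = \frac{8}{-3 - 4 E}$
$R{\left(p \right)} = - \frac{p}{3}$
$P{\left(x,F \right)} = 2 F$
$S{\left(q \right)} = 36$ ($S{\left(q \right)} = \left(2 \left(-2\right) - 2\right)^{2} = \left(-4 - 2\right)^{2} = \left(-6\right)^{2} = 36$)
$K = 49$ ($K = 13 + 36 = 49$)
$\left(161 - 11\right) K = \left(161 - 11\right) 49 = 150 \cdot 49 = 7350$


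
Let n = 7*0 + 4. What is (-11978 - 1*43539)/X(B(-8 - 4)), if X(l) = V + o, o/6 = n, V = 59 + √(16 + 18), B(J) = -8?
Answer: -4607911/6855 + 55517*√34/6855 ≈ -624.97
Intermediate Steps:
n = 4 (n = 0 + 4 = 4)
V = 59 + √34 ≈ 64.831
o = 24 (o = 6*4 = 24)
X(l) = 83 + √34 (X(l) = (59 + √34) + 24 = 83 + √34)
(-11978 - 1*43539)/X(B(-8 - 4)) = (-11978 - 1*43539)/(83 + √34) = (-11978 - 43539)/(83 + √34) = -55517/(83 + √34)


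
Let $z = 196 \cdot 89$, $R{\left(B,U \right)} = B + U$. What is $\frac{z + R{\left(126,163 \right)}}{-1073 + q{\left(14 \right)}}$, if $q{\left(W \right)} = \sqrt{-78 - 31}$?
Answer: $- \frac{19027509}{1151438} - \frac{17733 i \sqrt{109}}{1151438} \approx -16.525 - 0.16079 i$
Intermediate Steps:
$q{\left(W \right)} = i \sqrt{109}$ ($q{\left(W \right)} = \sqrt{-109} = i \sqrt{109}$)
$z = 17444$
$\frac{z + R{\left(126,163 \right)}}{-1073 + q{\left(14 \right)}} = \frac{17444 + \left(126 + 163\right)}{-1073 + i \sqrt{109}} = \frac{17444 + 289}{-1073 + i \sqrt{109}} = \frac{17733}{-1073 + i \sqrt{109}}$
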